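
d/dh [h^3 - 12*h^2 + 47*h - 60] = 3*h^2 - 24*h + 47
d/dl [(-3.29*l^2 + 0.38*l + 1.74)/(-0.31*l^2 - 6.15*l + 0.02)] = (20.3513*l^2 + 0.9472*l + 10.7086)/(0.0961*l^4 + 3.813*l^3 + 37.8101*l^2 - 0.246*l + 0.0004)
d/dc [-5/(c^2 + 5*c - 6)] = 5*(2*c + 5)/(c^2 + 5*c - 6)^2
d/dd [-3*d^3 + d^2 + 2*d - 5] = -9*d^2 + 2*d + 2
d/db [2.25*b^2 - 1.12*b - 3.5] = 4.5*b - 1.12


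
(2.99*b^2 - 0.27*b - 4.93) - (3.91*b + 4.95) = 2.99*b^2 - 4.18*b - 9.88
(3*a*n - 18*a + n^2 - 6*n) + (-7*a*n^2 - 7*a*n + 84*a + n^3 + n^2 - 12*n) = -7*a*n^2 - 4*a*n + 66*a + n^3 + 2*n^2 - 18*n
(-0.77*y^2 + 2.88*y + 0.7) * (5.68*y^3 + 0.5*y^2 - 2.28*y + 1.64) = -4.3736*y^5 + 15.9734*y^4 + 7.1716*y^3 - 7.4792*y^2 + 3.1272*y + 1.148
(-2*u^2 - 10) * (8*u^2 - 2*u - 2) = -16*u^4 + 4*u^3 - 76*u^2 + 20*u + 20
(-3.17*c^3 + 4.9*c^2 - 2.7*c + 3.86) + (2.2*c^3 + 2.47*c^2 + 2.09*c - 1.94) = -0.97*c^3 + 7.37*c^2 - 0.61*c + 1.92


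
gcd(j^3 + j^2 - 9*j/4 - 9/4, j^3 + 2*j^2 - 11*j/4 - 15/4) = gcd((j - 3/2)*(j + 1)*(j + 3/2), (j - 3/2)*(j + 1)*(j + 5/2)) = j^2 - j/2 - 3/2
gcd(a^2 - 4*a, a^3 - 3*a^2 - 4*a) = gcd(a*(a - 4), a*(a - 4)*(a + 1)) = a^2 - 4*a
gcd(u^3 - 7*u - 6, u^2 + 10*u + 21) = 1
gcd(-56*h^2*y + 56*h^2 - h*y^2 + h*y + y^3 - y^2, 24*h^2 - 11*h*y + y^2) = -8*h + y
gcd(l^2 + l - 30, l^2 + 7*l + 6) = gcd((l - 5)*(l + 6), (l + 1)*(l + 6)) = l + 6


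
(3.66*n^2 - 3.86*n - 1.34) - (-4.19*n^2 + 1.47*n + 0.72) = 7.85*n^2 - 5.33*n - 2.06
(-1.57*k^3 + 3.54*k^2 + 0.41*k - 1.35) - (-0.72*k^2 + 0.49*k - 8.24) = -1.57*k^3 + 4.26*k^2 - 0.08*k + 6.89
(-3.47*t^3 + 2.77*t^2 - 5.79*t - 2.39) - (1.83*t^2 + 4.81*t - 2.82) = -3.47*t^3 + 0.94*t^2 - 10.6*t + 0.43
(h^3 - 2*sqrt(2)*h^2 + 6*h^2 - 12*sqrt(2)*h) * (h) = h^4 - 2*sqrt(2)*h^3 + 6*h^3 - 12*sqrt(2)*h^2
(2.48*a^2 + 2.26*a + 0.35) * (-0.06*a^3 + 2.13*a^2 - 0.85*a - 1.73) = -0.1488*a^5 + 5.1468*a^4 + 2.6848*a^3 - 5.4659*a^2 - 4.2073*a - 0.6055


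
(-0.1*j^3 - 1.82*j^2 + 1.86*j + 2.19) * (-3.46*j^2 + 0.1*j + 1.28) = 0.346*j^5 + 6.2872*j^4 - 6.7456*j^3 - 9.721*j^2 + 2.5998*j + 2.8032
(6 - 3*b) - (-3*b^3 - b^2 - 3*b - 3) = 3*b^3 + b^2 + 9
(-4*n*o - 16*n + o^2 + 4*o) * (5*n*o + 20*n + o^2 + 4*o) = -20*n^2*o^2 - 160*n^2*o - 320*n^2 + n*o^3 + 8*n*o^2 + 16*n*o + o^4 + 8*o^3 + 16*o^2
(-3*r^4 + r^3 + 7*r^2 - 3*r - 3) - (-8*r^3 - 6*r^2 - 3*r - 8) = -3*r^4 + 9*r^3 + 13*r^2 + 5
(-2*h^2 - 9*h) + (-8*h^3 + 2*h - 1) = -8*h^3 - 2*h^2 - 7*h - 1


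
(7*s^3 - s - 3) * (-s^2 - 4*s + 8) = -7*s^5 - 28*s^4 + 57*s^3 + 7*s^2 + 4*s - 24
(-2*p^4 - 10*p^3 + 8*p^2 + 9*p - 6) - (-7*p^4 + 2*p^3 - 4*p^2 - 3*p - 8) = 5*p^4 - 12*p^3 + 12*p^2 + 12*p + 2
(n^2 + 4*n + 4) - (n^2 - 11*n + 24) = 15*n - 20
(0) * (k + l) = 0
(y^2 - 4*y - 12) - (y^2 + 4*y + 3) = -8*y - 15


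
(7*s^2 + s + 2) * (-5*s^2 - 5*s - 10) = -35*s^4 - 40*s^3 - 85*s^2 - 20*s - 20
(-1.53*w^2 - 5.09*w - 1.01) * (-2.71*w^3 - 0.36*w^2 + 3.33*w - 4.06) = 4.1463*w^5 + 14.3447*w^4 - 0.5254*w^3 - 10.3743*w^2 + 17.3021*w + 4.1006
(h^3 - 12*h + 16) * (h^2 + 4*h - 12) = h^5 + 4*h^4 - 24*h^3 - 32*h^2 + 208*h - 192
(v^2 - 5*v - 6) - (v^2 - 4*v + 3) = -v - 9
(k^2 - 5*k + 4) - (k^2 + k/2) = 4 - 11*k/2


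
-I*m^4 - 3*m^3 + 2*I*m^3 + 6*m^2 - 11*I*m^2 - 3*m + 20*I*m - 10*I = (m - 1)*(m - 5*I)*(m + 2*I)*(-I*m + I)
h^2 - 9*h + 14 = (h - 7)*(h - 2)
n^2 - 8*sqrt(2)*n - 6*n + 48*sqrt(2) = (n - 6)*(n - 8*sqrt(2))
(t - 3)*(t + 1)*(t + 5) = t^3 + 3*t^2 - 13*t - 15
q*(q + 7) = q^2 + 7*q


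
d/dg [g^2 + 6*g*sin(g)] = 6*g*cos(g) + 2*g + 6*sin(g)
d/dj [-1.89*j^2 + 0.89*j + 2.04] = 0.89 - 3.78*j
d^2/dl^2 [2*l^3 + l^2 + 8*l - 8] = 12*l + 2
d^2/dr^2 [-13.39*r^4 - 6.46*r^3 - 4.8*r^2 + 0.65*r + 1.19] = -160.68*r^2 - 38.76*r - 9.6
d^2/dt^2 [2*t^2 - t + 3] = 4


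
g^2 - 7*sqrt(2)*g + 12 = (g - 6*sqrt(2))*(g - sqrt(2))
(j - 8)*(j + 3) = j^2 - 5*j - 24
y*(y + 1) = y^2 + y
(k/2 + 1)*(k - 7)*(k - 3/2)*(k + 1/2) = k^4/2 - 3*k^3 - 39*k^2/8 + 71*k/8 + 21/4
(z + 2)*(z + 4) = z^2 + 6*z + 8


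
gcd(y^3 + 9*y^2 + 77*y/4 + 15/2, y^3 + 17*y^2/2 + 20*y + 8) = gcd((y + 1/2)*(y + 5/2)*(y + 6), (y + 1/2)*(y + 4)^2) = y + 1/2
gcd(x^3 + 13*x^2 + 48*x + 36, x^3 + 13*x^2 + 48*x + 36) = x^3 + 13*x^2 + 48*x + 36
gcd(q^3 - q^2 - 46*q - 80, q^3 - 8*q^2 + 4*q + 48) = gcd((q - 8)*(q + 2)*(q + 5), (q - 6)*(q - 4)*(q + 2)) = q + 2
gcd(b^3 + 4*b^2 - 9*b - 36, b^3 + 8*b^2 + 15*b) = b + 3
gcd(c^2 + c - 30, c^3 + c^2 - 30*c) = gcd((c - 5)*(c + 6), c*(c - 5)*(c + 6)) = c^2 + c - 30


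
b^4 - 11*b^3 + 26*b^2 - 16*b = b*(b - 8)*(b - 2)*(b - 1)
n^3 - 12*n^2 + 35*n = n*(n - 7)*(n - 5)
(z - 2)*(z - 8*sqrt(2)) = z^2 - 8*sqrt(2)*z - 2*z + 16*sqrt(2)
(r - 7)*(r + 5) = r^2 - 2*r - 35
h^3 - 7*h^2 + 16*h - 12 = (h - 3)*(h - 2)^2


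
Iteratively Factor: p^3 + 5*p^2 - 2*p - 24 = (p + 3)*(p^2 + 2*p - 8) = (p + 3)*(p + 4)*(p - 2)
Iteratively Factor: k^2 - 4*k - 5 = (k - 5)*(k + 1)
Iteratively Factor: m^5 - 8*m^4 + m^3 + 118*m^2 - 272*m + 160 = (m - 4)*(m^4 - 4*m^3 - 15*m^2 + 58*m - 40) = (m - 4)*(m - 2)*(m^3 - 2*m^2 - 19*m + 20) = (m - 5)*(m - 4)*(m - 2)*(m^2 + 3*m - 4) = (m - 5)*(m - 4)*(m - 2)*(m + 4)*(m - 1)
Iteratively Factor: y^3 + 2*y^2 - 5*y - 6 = (y - 2)*(y^2 + 4*y + 3) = (y - 2)*(y + 3)*(y + 1)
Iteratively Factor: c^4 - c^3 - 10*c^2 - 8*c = (c)*(c^3 - c^2 - 10*c - 8) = c*(c - 4)*(c^2 + 3*c + 2) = c*(c - 4)*(c + 1)*(c + 2)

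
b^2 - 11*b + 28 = (b - 7)*(b - 4)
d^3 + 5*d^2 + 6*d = d*(d + 2)*(d + 3)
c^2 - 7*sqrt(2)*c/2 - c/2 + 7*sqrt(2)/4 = (c - 1/2)*(c - 7*sqrt(2)/2)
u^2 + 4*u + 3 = (u + 1)*(u + 3)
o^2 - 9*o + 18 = (o - 6)*(o - 3)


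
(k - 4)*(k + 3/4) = k^2 - 13*k/4 - 3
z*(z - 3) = z^2 - 3*z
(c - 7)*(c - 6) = c^2 - 13*c + 42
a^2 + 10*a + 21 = (a + 3)*(a + 7)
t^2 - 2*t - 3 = (t - 3)*(t + 1)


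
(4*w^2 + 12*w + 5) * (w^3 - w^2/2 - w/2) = 4*w^5 + 10*w^4 - 3*w^3 - 17*w^2/2 - 5*w/2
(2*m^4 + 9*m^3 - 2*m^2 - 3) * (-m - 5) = -2*m^5 - 19*m^4 - 43*m^3 + 10*m^2 + 3*m + 15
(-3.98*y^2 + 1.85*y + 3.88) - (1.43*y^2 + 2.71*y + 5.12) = -5.41*y^2 - 0.86*y - 1.24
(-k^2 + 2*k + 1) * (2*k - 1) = -2*k^3 + 5*k^2 - 1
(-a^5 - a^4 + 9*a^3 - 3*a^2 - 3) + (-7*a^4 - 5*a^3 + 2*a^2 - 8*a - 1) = -a^5 - 8*a^4 + 4*a^3 - a^2 - 8*a - 4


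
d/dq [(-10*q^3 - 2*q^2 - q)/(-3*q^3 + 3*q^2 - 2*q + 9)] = (-36*q^4 + 34*q^3 - 263*q^2 - 36*q - 9)/(9*q^6 - 18*q^5 + 21*q^4 - 66*q^3 + 58*q^2 - 36*q + 81)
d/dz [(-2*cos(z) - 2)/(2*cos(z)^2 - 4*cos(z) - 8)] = (sin(z)^2 - 2*cos(z) - 3)*sin(z)/(sin(z)^2 + 2*cos(z) + 3)^2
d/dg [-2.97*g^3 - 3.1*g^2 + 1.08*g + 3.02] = -8.91*g^2 - 6.2*g + 1.08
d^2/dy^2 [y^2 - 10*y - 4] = 2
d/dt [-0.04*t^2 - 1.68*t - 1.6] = -0.08*t - 1.68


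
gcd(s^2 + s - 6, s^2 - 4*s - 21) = s + 3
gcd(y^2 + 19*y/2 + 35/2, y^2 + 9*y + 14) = y + 7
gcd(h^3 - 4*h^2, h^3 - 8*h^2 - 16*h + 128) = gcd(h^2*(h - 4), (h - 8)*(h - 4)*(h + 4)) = h - 4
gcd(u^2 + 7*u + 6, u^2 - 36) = u + 6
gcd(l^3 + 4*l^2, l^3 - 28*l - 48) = l + 4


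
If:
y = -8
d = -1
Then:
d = -1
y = -8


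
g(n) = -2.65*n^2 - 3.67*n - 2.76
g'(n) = -5.3*n - 3.67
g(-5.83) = -71.43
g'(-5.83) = 27.23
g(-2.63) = -11.44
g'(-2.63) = 10.27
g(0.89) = -8.13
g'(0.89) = -8.39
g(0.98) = -8.90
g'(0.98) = -8.86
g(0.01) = -2.80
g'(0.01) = -3.72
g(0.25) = -3.84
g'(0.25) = -5.00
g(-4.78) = -45.77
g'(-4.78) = 21.66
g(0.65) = -6.27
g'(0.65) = -7.12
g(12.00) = -428.40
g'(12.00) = -67.27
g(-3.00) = -15.60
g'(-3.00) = 12.23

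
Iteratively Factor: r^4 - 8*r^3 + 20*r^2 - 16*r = (r - 2)*(r^3 - 6*r^2 + 8*r) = (r - 2)^2*(r^2 - 4*r) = (r - 4)*(r - 2)^2*(r)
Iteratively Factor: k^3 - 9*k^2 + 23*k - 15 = (k - 5)*(k^2 - 4*k + 3) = (k - 5)*(k - 1)*(k - 3)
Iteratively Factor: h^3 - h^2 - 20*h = (h)*(h^2 - h - 20) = h*(h + 4)*(h - 5)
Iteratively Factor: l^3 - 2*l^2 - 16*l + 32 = (l - 4)*(l^2 + 2*l - 8) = (l - 4)*(l + 4)*(l - 2)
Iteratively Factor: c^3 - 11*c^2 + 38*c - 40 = (c - 4)*(c^2 - 7*c + 10) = (c - 4)*(c - 2)*(c - 5)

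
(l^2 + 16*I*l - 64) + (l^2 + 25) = 2*l^2 + 16*I*l - 39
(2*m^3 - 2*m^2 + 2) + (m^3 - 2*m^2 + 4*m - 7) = 3*m^3 - 4*m^2 + 4*m - 5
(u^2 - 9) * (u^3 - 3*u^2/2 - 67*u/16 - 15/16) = u^5 - 3*u^4/2 - 211*u^3/16 + 201*u^2/16 + 603*u/16 + 135/16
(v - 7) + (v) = 2*v - 7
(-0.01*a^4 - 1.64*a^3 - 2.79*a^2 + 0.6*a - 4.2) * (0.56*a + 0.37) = -0.0056*a^5 - 0.9221*a^4 - 2.1692*a^3 - 0.6963*a^2 - 2.13*a - 1.554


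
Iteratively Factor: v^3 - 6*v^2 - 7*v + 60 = (v - 4)*(v^2 - 2*v - 15) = (v - 4)*(v + 3)*(v - 5)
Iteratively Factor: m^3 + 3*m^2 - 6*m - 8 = (m - 2)*(m^2 + 5*m + 4) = (m - 2)*(m + 1)*(m + 4)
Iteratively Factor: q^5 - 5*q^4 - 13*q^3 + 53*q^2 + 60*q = (q + 1)*(q^4 - 6*q^3 - 7*q^2 + 60*q) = (q + 1)*(q + 3)*(q^3 - 9*q^2 + 20*q) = (q - 4)*(q + 1)*(q + 3)*(q^2 - 5*q) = (q - 5)*(q - 4)*(q + 1)*(q + 3)*(q)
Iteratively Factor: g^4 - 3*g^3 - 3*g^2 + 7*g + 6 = (g + 1)*(g^3 - 4*g^2 + g + 6) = (g + 1)^2*(g^2 - 5*g + 6) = (g - 2)*(g + 1)^2*(g - 3)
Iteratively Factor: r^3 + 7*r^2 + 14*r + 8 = (r + 2)*(r^2 + 5*r + 4) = (r + 1)*(r + 2)*(r + 4)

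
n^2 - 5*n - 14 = (n - 7)*(n + 2)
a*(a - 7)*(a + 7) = a^3 - 49*a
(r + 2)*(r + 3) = r^2 + 5*r + 6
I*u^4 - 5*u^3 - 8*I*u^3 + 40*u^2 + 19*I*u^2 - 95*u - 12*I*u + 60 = (u - 4)*(u - 3)*(u + 5*I)*(I*u - I)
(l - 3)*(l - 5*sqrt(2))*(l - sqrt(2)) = l^3 - 6*sqrt(2)*l^2 - 3*l^2 + 10*l + 18*sqrt(2)*l - 30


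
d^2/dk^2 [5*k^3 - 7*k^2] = 30*k - 14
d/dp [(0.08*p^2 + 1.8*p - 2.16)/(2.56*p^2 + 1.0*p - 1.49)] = (-4.528*p^2 + 10.8208*p - 0.522)/(6.5536*p^4 + 5.12*p^3 - 6.6288*p^2 - 2.98*p + 2.2201)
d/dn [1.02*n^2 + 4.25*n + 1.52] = 2.04*n + 4.25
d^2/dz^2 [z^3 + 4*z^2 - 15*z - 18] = 6*z + 8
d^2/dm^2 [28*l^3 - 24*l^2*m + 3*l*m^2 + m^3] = 6*l + 6*m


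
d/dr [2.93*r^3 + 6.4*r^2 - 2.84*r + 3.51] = 8.79*r^2 + 12.8*r - 2.84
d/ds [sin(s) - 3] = cos(s)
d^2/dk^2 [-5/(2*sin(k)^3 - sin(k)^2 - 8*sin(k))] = 10*((sin(k) + cos(2*k) + 7)*(13*sin(k)/4 + 9*sin(3*k)/4 - cos(2*k))*sin(k) + 4*(-3*sin(k)^2 + sin(k) + 4)^2*cos(k)^2)/((sin(k) + cos(2*k) + 7)^3*sin(k)^3)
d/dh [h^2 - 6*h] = 2*h - 6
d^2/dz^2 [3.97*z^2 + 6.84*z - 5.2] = 7.94000000000000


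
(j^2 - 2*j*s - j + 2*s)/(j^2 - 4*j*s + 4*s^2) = (1 - j)/(-j + 2*s)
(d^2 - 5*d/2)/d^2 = (d - 5/2)/d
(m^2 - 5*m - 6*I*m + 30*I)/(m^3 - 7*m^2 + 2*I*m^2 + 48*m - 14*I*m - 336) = (m - 5)/(m^2 + m*(-7 + 8*I) - 56*I)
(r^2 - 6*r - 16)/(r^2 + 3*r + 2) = (r - 8)/(r + 1)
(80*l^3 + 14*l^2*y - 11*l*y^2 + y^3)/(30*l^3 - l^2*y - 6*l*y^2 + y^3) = (-8*l + y)/(-3*l + y)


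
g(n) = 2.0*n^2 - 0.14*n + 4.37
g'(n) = 4.0*n - 0.14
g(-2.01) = 12.73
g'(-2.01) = -8.18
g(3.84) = 33.32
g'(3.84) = 15.22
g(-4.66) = 48.45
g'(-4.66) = -18.78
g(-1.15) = 7.18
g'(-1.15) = -4.74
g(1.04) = 6.39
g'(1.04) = 4.02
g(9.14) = 170.17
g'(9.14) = 36.42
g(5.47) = 63.45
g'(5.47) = 21.74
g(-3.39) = 27.83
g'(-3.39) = -13.70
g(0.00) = 4.37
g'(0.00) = -0.14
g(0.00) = 4.37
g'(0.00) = -0.14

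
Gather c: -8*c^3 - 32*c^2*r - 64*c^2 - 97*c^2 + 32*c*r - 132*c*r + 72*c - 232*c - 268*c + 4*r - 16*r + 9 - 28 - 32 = -8*c^3 + c^2*(-32*r - 161) + c*(-100*r - 428) - 12*r - 51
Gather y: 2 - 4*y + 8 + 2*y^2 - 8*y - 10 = 2*y^2 - 12*y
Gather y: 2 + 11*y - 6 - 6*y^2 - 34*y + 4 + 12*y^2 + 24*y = 6*y^2 + y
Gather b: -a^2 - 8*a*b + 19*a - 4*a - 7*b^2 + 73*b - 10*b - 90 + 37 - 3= -a^2 + 15*a - 7*b^2 + b*(63 - 8*a) - 56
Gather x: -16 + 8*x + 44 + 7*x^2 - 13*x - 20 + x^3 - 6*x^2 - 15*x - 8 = x^3 + x^2 - 20*x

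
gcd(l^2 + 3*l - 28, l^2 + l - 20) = l - 4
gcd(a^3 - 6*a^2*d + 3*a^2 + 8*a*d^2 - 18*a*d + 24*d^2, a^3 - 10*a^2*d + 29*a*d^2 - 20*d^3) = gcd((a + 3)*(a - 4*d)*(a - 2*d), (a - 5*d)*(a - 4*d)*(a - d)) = a - 4*d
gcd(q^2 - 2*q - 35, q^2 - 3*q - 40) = q + 5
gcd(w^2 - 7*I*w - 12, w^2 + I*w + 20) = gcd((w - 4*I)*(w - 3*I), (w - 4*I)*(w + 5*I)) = w - 4*I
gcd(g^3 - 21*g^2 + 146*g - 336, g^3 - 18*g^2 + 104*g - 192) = g^2 - 14*g + 48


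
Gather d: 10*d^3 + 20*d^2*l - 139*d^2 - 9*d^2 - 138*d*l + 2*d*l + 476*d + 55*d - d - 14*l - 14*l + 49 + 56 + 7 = 10*d^3 + d^2*(20*l - 148) + d*(530 - 136*l) - 28*l + 112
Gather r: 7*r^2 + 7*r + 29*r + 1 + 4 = 7*r^2 + 36*r + 5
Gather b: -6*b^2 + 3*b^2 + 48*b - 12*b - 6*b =-3*b^2 + 30*b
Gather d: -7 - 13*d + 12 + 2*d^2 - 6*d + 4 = 2*d^2 - 19*d + 9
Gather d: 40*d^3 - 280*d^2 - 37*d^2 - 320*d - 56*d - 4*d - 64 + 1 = 40*d^3 - 317*d^2 - 380*d - 63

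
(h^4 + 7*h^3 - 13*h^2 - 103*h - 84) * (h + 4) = h^5 + 11*h^4 + 15*h^3 - 155*h^2 - 496*h - 336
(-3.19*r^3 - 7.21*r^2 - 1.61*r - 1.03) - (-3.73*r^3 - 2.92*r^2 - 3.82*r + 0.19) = 0.54*r^3 - 4.29*r^2 + 2.21*r - 1.22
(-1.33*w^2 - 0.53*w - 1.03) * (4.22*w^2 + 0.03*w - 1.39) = -5.6126*w^4 - 2.2765*w^3 - 2.5138*w^2 + 0.7058*w + 1.4317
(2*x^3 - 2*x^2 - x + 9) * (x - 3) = 2*x^4 - 8*x^3 + 5*x^2 + 12*x - 27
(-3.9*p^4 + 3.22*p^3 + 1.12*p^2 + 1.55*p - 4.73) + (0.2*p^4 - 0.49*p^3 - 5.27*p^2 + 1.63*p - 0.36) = -3.7*p^4 + 2.73*p^3 - 4.15*p^2 + 3.18*p - 5.09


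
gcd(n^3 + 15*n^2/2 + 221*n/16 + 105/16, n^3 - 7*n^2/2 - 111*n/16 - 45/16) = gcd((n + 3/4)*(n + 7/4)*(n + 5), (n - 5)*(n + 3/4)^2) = n + 3/4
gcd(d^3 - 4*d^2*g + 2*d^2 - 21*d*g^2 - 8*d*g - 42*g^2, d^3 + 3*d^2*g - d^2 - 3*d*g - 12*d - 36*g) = d + 3*g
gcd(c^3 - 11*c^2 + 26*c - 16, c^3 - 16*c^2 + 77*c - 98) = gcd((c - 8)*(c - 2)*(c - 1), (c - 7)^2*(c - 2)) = c - 2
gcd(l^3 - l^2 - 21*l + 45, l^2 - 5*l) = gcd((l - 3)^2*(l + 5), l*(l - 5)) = 1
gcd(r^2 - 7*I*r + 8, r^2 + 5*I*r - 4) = r + I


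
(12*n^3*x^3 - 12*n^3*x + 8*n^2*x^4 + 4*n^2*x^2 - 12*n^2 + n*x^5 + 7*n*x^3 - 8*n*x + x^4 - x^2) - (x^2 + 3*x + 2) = 12*n^3*x^3 - 12*n^3*x + 8*n^2*x^4 + 4*n^2*x^2 - 12*n^2 + n*x^5 + 7*n*x^3 - 8*n*x + x^4 - 2*x^2 - 3*x - 2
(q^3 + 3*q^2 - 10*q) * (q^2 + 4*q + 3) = q^5 + 7*q^4 + 5*q^3 - 31*q^2 - 30*q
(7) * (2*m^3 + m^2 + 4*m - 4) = 14*m^3 + 7*m^2 + 28*m - 28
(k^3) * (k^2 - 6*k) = k^5 - 6*k^4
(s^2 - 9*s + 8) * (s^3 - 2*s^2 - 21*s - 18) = s^5 - 11*s^4 + 5*s^3 + 155*s^2 - 6*s - 144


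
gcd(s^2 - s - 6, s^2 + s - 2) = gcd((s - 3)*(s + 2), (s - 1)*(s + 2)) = s + 2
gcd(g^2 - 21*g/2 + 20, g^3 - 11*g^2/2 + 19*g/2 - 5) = g - 5/2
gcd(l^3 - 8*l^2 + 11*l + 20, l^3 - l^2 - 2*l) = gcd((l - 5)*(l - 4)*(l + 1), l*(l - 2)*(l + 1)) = l + 1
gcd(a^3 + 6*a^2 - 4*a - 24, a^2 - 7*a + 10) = a - 2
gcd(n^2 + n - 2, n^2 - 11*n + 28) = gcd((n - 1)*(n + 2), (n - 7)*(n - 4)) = 1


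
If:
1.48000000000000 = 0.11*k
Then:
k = 13.45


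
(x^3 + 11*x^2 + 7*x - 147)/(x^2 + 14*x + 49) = x - 3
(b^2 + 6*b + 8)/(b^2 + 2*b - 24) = (b^2 + 6*b + 8)/(b^2 + 2*b - 24)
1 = 1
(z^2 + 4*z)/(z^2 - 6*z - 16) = z*(z + 4)/(z^2 - 6*z - 16)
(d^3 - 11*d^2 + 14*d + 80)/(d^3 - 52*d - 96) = (d - 5)/(d + 6)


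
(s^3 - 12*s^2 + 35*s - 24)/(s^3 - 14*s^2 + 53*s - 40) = (s - 3)/(s - 5)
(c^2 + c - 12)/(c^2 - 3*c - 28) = (c - 3)/(c - 7)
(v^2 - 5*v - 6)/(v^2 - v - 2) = (v - 6)/(v - 2)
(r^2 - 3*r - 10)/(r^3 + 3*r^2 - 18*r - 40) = (r - 5)/(r^2 + r - 20)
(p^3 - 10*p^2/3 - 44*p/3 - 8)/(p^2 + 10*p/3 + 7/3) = (3*p^3 - 10*p^2 - 44*p - 24)/(3*p^2 + 10*p + 7)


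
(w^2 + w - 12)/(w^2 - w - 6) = (w + 4)/(w + 2)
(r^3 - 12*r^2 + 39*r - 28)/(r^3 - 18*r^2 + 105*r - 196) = (r - 1)/(r - 7)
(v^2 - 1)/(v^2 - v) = (v + 1)/v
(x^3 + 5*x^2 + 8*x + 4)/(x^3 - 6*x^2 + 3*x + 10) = (x^2 + 4*x + 4)/(x^2 - 7*x + 10)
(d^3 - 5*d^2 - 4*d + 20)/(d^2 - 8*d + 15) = (d^2 - 4)/(d - 3)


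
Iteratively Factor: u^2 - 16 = (u + 4)*(u - 4)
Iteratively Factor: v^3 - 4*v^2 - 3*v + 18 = (v + 2)*(v^2 - 6*v + 9) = (v - 3)*(v + 2)*(v - 3)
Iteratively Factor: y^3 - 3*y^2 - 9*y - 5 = (y + 1)*(y^2 - 4*y - 5) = (y + 1)^2*(y - 5)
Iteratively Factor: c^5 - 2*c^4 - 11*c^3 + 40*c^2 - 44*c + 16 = (c - 1)*(c^4 - c^3 - 12*c^2 + 28*c - 16) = (c - 2)*(c - 1)*(c^3 + c^2 - 10*c + 8) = (c - 2)*(c - 1)*(c + 4)*(c^2 - 3*c + 2) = (c - 2)*(c - 1)^2*(c + 4)*(c - 2)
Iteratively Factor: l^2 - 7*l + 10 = (l - 5)*(l - 2)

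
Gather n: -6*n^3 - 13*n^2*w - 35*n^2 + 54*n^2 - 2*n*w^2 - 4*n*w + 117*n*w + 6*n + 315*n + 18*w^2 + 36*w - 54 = -6*n^3 + n^2*(19 - 13*w) + n*(-2*w^2 + 113*w + 321) + 18*w^2 + 36*w - 54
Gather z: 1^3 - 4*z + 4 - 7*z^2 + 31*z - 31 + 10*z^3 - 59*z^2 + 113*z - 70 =10*z^3 - 66*z^2 + 140*z - 96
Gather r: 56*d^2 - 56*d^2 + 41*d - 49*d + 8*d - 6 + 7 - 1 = 0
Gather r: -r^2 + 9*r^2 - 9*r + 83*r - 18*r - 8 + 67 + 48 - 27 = 8*r^2 + 56*r + 80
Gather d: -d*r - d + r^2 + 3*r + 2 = d*(-r - 1) + r^2 + 3*r + 2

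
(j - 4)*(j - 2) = j^2 - 6*j + 8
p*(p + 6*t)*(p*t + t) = p^3*t + 6*p^2*t^2 + p^2*t + 6*p*t^2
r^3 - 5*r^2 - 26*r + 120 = (r - 6)*(r - 4)*(r + 5)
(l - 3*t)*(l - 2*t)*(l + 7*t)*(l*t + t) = l^4*t + 2*l^3*t^2 + l^3*t - 29*l^2*t^3 + 2*l^2*t^2 + 42*l*t^4 - 29*l*t^3 + 42*t^4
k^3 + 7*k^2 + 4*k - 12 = (k - 1)*(k + 2)*(k + 6)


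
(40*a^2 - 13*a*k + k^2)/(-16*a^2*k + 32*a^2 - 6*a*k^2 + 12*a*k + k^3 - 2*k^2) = (-5*a + k)/(2*a*k - 4*a + k^2 - 2*k)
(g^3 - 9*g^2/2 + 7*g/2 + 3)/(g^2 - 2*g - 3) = (g^2 - 3*g/2 - 1)/(g + 1)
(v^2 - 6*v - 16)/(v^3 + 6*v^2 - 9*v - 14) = (v^2 - 6*v - 16)/(v^3 + 6*v^2 - 9*v - 14)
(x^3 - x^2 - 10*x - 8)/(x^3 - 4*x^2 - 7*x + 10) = (x^2 - 3*x - 4)/(x^2 - 6*x + 5)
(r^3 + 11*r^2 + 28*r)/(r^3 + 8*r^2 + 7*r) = (r + 4)/(r + 1)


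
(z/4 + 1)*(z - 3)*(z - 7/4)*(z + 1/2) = z^4/4 - z^3/16 - 113*z^2/32 + 113*z/32 + 21/8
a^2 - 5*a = a*(a - 5)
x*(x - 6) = x^2 - 6*x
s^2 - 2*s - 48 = (s - 8)*(s + 6)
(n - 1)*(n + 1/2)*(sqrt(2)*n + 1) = sqrt(2)*n^3 - sqrt(2)*n^2/2 + n^2 - sqrt(2)*n/2 - n/2 - 1/2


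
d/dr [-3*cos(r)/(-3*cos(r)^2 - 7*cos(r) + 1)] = 3*(3*cos(r)^2 + 1)*sin(r)/(-3*sin(r)^2 + 7*cos(r) + 2)^2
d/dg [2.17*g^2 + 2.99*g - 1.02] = 4.34*g + 2.99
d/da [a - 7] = 1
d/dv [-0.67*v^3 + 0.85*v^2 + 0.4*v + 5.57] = -2.01*v^2 + 1.7*v + 0.4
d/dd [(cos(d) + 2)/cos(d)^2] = (cos(d) + 4)*sin(d)/cos(d)^3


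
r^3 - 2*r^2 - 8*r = r*(r - 4)*(r + 2)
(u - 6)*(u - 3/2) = u^2 - 15*u/2 + 9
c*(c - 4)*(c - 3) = c^3 - 7*c^2 + 12*c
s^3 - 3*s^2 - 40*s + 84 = (s - 7)*(s - 2)*(s + 6)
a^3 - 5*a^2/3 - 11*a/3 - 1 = (a - 3)*(a + 1/3)*(a + 1)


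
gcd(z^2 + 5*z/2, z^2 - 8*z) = z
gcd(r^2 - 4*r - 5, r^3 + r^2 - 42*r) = 1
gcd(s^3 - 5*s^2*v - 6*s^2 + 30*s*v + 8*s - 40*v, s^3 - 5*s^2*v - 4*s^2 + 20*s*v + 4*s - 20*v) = s^2 - 5*s*v - 2*s + 10*v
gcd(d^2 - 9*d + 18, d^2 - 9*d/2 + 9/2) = d - 3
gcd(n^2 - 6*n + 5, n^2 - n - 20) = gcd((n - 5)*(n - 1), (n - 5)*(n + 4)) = n - 5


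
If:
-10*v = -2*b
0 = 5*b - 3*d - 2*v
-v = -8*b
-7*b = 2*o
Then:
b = 0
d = 0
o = 0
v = 0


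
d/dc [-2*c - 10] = -2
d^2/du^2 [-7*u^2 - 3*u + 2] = -14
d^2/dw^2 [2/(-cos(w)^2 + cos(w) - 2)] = 2*(-4*sin(w)^4 - 5*sin(w)^2 - 23*cos(w)/4 + 3*cos(3*w)/4 + 7)/(sin(w)^2 + cos(w) - 3)^3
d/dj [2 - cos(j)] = sin(j)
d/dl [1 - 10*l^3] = -30*l^2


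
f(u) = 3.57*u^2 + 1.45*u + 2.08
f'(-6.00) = -41.39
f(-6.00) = 121.90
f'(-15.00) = -105.65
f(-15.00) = 783.58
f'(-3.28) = -21.97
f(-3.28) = 35.73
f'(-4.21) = -28.61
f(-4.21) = 59.25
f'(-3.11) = -20.76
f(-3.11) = 32.10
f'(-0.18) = 0.16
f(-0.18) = 1.93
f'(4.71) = 35.08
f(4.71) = 88.11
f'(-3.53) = -23.75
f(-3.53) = 41.45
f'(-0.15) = 0.38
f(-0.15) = 1.94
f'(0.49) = 4.95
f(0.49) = 3.65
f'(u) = 7.14*u + 1.45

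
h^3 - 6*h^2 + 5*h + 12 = (h - 4)*(h - 3)*(h + 1)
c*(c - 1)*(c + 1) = c^3 - c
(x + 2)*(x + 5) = x^2 + 7*x + 10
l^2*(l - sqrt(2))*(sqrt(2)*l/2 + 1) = sqrt(2)*l^4/2 - sqrt(2)*l^2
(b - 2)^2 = b^2 - 4*b + 4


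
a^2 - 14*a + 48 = (a - 8)*(a - 6)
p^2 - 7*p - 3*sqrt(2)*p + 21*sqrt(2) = (p - 7)*(p - 3*sqrt(2))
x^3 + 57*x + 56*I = (x - 8*I)*(x + I)*(x + 7*I)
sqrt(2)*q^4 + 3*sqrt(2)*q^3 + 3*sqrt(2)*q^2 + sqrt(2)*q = q*(q + 1)^2*(sqrt(2)*q + sqrt(2))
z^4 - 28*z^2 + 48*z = z*(z - 4)*(z - 2)*(z + 6)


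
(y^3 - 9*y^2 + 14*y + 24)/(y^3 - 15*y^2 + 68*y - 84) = (y^2 - 3*y - 4)/(y^2 - 9*y + 14)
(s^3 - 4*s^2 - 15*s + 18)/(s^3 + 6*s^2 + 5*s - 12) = (s - 6)/(s + 4)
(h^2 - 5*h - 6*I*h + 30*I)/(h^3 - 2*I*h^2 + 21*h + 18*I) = (h - 5)/(h^2 + 4*I*h - 3)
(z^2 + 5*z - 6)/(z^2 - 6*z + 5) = (z + 6)/(z - 5)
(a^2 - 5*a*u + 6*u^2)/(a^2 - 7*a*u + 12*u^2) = (-a + 2*u)/(-a + 4*u)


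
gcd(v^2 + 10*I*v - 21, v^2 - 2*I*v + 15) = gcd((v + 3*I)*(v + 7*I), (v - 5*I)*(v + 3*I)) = v + 3*I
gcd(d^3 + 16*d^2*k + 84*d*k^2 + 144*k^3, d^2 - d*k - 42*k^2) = d + 6*k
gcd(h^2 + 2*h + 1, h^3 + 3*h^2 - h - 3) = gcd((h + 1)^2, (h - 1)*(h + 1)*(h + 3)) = h + 1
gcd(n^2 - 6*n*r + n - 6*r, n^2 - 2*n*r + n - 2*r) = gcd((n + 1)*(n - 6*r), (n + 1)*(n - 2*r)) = n + 1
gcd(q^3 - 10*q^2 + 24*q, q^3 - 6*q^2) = q^2 - 6*q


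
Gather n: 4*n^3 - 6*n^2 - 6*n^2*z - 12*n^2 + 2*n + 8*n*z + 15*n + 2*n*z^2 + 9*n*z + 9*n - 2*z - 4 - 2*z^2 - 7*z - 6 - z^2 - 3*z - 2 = 4*n^3 + n^2*(-6*z - 18) + n*(2*z^2 + 17*z + 26) - 3*z^2 - 12*z - 12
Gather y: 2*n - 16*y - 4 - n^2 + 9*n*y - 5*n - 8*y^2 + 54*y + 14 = -n^2 - 3*n - 8*y^2 + y*(9*n + 38) + 10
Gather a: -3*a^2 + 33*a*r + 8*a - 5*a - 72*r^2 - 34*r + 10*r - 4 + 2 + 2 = -3*a^2 + a*(33*r + 3) - 72*r^2 - 24*r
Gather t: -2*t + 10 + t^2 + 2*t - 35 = t^2 - 25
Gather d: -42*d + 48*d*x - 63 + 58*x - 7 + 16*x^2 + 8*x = d*(48*x - 42) + 16*x^2 + 66*x - 70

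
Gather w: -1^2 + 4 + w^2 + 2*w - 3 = w^2 + 2*w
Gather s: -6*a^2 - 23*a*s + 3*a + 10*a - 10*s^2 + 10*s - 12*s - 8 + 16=-6*a^2 + 13*a - 10*s^2 + s*(-23*a - 2) + 8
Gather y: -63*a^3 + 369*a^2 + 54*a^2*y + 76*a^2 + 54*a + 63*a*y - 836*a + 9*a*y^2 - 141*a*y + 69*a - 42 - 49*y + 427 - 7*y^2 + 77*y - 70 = -63*a^3 + 445*a^2 - 713*a + y^2*(9*a - 7) + y*(54*a^2 - 78*a + 28) + 315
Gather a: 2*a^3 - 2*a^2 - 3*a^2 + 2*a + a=2*a^3 - 5*a^2 + 3*a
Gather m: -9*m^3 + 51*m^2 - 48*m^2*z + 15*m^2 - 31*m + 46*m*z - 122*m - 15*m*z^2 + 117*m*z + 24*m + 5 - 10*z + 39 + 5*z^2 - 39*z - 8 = -9*m^3 + m^2*(66 - 48*z) + m*(-15*z^2 + 163*z - 129) + 5*z^2 - 49*z + 36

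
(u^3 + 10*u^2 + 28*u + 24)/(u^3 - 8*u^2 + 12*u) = (u^3 + 10*u^2 + 28*u + 24)/(u*(u^2 - 8*u + 12))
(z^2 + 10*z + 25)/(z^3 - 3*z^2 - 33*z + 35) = (z + 5)/(z^2 - 8*z + 7)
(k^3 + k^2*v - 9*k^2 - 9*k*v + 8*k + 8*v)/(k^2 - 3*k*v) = (k^3 + k^2*v - 9*k^2 - 9*k*v + 8*k + 8*v)/(k*(k - 3*v))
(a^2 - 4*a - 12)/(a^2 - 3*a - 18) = (a + 2)/(a + 3)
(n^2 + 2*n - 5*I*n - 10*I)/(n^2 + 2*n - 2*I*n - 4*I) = (n - 5*I)/(n - 2*I)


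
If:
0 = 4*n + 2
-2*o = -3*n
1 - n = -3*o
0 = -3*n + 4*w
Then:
No Solution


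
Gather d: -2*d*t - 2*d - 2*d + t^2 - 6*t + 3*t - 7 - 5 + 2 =d*(-2*t - 4) + t^2 - 3*t - 10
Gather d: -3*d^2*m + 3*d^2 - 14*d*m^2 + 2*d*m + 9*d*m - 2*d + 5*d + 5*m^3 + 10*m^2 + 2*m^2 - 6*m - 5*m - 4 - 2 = d^2*(3 - 3*m) + d*(-14*m^2 + 11*m + 3) + 5*m^3 + 12*m^2 - 11*m - 6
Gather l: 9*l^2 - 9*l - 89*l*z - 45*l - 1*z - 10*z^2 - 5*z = 9*l^2 + l*(-89*z - 54) - 10*z^2 - 6*z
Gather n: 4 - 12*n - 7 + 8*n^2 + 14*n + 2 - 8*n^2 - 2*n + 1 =0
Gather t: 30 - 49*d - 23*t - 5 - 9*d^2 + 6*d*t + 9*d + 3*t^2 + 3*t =-9*d^2 - 40*d + 3*t^2 + t*(6*d - 20) + 25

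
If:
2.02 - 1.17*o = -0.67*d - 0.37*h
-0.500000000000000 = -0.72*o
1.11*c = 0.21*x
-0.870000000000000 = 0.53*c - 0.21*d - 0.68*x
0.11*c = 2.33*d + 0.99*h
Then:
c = -0.13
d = 5.99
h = -14.11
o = 0.69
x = -0.67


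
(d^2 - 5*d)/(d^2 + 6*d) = (d - 5)/(d + 6)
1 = 1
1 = 1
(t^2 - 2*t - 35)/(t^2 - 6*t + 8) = (t^2 - 2*t - 35)/(t^2 - 6*t + 8)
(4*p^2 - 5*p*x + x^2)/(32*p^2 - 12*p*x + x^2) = (-p + x)/(-8*p + x)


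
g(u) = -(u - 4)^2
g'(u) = 8 - 2*u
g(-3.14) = -50.98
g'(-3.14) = 14.28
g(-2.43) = -41.34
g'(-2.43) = 12.86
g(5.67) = -2.79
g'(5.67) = -3.34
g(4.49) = -0.24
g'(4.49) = -0.98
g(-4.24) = -67.90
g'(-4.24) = 16.48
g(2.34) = -2.76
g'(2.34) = 3.32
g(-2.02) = -36.24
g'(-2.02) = 12.04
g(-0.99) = -24.90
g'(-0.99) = 9.98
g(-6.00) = -100.00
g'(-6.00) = 20.00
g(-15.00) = -361.00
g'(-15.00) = 38.00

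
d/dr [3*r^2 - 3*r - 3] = 6*r - 3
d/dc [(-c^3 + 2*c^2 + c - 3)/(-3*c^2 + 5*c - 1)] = (3*c^4 - 10*c^3 + 16*c^2 - 22*c + 14)/(9*c^4 - 30*c^3 + 31*c^2 - 10*c + 1)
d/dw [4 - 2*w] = -2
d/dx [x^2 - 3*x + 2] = 2*x - 3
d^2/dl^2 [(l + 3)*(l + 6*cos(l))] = -6*(l + 3)*cos(l) - 12*sin(l) + 2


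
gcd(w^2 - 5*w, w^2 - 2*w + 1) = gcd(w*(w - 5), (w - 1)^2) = 1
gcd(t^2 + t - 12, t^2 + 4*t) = t + 4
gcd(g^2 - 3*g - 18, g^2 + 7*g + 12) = g + 3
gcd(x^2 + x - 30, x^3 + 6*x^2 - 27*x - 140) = x - 5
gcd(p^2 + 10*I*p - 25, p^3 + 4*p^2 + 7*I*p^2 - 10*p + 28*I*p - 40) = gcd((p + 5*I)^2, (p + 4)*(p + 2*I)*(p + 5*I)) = p + 5*I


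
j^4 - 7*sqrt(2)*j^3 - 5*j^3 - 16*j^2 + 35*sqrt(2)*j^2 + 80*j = j*(j - 5)*(j - 8*sqrt(2))*(j + sqrt(2))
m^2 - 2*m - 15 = (m - 5)*(m + 3)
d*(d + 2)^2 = d^3 + 4*d^2 + 4*d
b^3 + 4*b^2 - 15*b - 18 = (b - 3)*(b + 1)*(b + 6)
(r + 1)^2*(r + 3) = r^3 + 5*r^2 + 7*r + 3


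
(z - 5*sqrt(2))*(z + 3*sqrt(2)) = z^2 - 2*sqrt(2)*z - 30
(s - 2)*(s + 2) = s^2 - 4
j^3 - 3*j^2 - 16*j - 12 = (j - 6)*(j + 1)*(j + 2)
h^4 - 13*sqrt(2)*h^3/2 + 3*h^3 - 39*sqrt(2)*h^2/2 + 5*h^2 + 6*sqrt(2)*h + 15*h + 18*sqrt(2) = (h + 3)*(h - 6*sqrt(2))*(h - sqrt(2))*(h + sqrt(2)/2)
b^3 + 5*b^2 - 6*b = b*(b - 1)*(b + 6)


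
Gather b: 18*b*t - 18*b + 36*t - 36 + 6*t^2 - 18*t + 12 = b*(18*t - 18) + 6*t^2 + 18*t - 24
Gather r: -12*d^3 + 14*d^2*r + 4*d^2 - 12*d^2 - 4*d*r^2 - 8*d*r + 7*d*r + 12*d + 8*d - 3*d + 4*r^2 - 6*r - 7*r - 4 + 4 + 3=-12*d^3 - 8*d^2 + 17*d + r^2*(4 - 4*d) + r*(14*d^2 - d - 13) + 3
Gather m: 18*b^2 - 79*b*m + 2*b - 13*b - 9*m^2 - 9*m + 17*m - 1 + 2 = 18*b^2 - 11*b - 9*m^2 + m*(8 - 79*b) + 1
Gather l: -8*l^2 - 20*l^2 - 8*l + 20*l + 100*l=-28*l^2 + 112*l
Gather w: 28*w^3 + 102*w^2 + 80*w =28*w^3 + 102*w^2 + 80*w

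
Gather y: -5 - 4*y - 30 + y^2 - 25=y^2 - 4*y - 60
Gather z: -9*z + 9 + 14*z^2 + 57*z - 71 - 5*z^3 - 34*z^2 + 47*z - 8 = -5*z^3 - 20*z^2 + 95*z - 70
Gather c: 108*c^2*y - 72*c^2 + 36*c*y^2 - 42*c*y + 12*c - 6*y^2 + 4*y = c^2*(108*y - 72) + c*(36*y^2 - 42*y + 12) - 6*y^2 + 4*y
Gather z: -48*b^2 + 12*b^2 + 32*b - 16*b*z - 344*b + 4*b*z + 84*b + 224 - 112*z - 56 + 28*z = -36*b^2 - 228*b + z*(-12*b - 84) + 168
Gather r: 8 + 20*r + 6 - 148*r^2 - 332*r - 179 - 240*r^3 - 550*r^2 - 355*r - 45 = -240*r^3 - 698*r^2 - 667*r - 210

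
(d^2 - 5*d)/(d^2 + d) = (d - 5)/(d + 1)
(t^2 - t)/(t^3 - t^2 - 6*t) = (1 - t)/(-t^2 + t + 6)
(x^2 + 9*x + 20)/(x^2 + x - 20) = (x + 4)/(x - 4)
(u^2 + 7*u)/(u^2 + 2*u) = (u + 7)/(u + 2)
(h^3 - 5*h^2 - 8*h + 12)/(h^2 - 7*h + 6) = h + 2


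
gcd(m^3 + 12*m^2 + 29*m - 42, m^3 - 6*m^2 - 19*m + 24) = m - 1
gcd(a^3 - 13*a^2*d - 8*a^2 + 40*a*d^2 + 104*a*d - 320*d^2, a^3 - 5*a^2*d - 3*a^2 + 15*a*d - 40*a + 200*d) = a^2 - 5*a*d - 8*a + 40*d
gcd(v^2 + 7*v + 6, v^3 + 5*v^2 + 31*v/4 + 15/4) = v + 1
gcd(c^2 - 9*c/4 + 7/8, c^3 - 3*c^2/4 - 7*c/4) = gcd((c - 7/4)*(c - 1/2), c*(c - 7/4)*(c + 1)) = c - 7/4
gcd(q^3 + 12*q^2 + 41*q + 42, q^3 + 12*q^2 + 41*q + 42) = q^3 + 12*q^2 + 41*q + 42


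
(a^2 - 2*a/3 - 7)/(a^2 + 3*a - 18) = (a + 7/3)/(a + 6)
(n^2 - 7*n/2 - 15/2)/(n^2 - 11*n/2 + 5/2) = (2*n + 3)/(2*n - 1)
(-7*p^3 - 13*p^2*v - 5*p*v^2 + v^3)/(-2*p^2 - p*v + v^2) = (7*p^2 + 6*p*v - v^2)/(2*p - v)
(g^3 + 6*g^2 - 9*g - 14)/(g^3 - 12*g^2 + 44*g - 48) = (g^2 + 8*g + 7)/(g^2 - 10*g + 24)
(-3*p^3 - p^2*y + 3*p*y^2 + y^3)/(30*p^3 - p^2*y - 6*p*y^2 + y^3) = (-3*p^3 - p^2*y + 3*p*y^2 + y^3)/(30*p^3 - p^2*y - 6*p*y^2 + y^3)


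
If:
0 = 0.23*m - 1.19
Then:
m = 5.17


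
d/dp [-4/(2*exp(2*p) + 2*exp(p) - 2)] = (4*exp(p) + 2)*exp(p)/(exp(2*p) + exp(p) - 1)^2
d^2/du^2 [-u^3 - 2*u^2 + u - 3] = -6*u - 4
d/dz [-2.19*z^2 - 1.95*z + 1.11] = -4.38*z - 1.95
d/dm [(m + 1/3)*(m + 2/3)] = 2*m + 1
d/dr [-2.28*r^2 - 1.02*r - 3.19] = -4.56*r - 1.02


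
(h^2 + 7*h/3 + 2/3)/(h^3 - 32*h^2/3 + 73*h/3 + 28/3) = (h + 2)/(h^2 - 11*h + 28)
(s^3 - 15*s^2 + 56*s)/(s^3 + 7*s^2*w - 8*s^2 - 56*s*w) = (s - 7)/(s + 7*w)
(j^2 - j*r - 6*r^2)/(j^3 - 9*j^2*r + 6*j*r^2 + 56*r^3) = (j - 3*r)/(j^2 - 11*j*r + 28*r^2)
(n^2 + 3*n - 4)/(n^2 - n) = (n + 4)/n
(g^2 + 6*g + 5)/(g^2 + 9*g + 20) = (g + 1)/(g + 4)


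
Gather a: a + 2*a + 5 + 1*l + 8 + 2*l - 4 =3*a + 3*l + 9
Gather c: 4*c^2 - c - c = 4*c^2 - 2*c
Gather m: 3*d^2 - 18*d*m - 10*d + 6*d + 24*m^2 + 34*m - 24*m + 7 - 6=3*d^2 - 4*d + 24*m^2 + m*(10 - 18*d) + 1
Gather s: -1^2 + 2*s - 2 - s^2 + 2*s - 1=-s^2 + 4*s - 4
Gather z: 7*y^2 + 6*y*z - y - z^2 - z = 7*y^2 - y - z^2 + z*(6*y - 1)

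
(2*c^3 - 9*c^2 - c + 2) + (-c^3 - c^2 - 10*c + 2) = c^3 - 10*c^2 - 11*c + 4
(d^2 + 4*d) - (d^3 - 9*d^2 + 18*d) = -d^3 + 10*d^2 - 14*d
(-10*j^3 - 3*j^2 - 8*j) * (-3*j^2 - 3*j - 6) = 30*j^5 + 39*j^4 + 93*j^3 + 42*j^2 + 48*j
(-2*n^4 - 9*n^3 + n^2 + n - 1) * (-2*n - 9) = 4*n^5 + 36*n^4 + 79*n^3 - 11*n^2 - 7*n + 9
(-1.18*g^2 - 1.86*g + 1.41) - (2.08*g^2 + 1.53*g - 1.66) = -3.26*g^2 - 3.39*g + 3.07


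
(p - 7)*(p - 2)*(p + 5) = p^3 - 4*p^2 - 31*p + 70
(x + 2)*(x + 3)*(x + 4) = x^3 + 9*x^2 + 26*x + 24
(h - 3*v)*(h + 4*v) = h^2 + h*v - 12*v^2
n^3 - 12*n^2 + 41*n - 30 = (n - 6)*(n - 5)*(n - 1)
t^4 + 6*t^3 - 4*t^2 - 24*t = t*(t - 2)*(t + 2)*(t + 6)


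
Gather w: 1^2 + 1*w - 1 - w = 0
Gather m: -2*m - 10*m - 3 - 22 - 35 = -12*m - 60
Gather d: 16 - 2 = 14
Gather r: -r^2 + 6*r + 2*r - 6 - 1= -r^2 + 8*r - 7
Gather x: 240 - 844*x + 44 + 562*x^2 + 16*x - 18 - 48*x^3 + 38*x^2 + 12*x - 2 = -48*x^3 + 600*x^2 - 816*x + 264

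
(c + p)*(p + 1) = c*p + c + p^2 + p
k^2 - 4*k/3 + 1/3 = (k - 1)*(k - 1/3)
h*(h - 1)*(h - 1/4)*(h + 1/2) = h^4 - 3*h^3/4 - 3*h^2/8 + h/8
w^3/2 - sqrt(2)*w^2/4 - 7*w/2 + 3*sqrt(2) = (w/2 + sqrt(2))*(w - 3*sqrt(2)/2)*(w - sqrt(2))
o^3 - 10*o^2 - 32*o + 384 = (o - 8)^2*(o + 6)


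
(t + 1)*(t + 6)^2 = t^3 + 13*t^2 + 48*t + 36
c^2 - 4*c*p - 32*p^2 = (c - 8*p)*(c + 4*p)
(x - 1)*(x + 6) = x^2 + 5*x - 6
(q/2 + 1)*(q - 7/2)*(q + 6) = q^3/2 + 9*q^2/4 - 8*q - 21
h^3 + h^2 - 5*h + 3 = (h - 1)^2*(h + 3)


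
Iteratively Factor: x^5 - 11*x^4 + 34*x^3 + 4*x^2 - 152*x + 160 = (x - 2)*(x^4 - 9*x^3 + 16*x^2 + 36*x - 80) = (x - 5)*(x - 2)*(x^3 - 4*x^2 - 4*x + 16) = (x - 5)*(x - 4)*(x - 2)*(x^2 - 4) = (x - 5)*(x - 4)*(x - 2)*(x + 2)*(x - 2)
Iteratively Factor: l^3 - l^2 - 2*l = (l + 1)*(l^2 - 2*l) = l*(l + 1)*(l - 2)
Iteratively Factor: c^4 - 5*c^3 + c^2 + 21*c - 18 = (c - 1)*(c^3 - 4*c^2 - 3*c + 18) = (c - 3)*(c - 1)*(c^2 - c - 6) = (c - 3)^2*(c - 1)*(c + 2)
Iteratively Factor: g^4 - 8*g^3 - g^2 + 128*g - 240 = (g - 3)*(g^3 - 5*g^2 - 16*g + 80) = (g - 3)*(g + 4)*(g^2 - 9*g + 20) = (g - 5)*(g - 3)*(g + 4)*(g - 4)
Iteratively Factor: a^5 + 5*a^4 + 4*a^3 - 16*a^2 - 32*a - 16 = (a + 2)*(a^4 + 3*a^3 - 2*a^2 - 12*a - 8) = (a + 1)*(a + 2)*(a^3 + 2*a^2 - 4*a - 8) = (a + 1)*(a + 2)^2*(a^2 - 4) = (a - 2)*(a + 1)*(a + 2)^2*(a + 2)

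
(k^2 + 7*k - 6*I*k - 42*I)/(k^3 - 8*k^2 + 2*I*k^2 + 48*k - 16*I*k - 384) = (k + 7)/(k^2 + 8*k*(-1 + I) - 64*I)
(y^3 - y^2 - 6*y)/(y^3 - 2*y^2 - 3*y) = (y + 2)/(y + 1)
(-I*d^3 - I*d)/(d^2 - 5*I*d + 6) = d*(-I*d - 1)/(d - 6*I)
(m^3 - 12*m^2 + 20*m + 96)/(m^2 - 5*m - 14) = (m^2 - 14*m + 48)/(m - 7)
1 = 1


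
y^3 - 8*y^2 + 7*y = y*(y - 7)*(y - 1)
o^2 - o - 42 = (o - 7)*(o + 6)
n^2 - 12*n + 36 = (n - 6)^2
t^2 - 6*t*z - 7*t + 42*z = (t - 7)*(t - 6*z)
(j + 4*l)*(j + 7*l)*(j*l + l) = j^3*l + 11*j^2*l^2 + j^2*l + 28*j*l^3 + 11*j*l^2 + 28*l^3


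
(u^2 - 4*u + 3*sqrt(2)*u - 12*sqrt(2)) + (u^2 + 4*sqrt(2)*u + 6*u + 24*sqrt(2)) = 2*u^2 + 2*u + 7*sqrt(2)*u + 12*sqrt(2)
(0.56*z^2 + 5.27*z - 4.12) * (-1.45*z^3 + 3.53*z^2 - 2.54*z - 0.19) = -0.812*z^5 - 5.6647*z^4 + 23.1547*z^3 - 28.0358*z^2 + 9.4635*z + 0.7828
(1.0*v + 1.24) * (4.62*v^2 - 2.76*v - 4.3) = 4.62*v^3 + 2.9688*v^2 - 7.7224*v - 5.332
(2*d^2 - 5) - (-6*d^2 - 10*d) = 8*d^2 + 10*d - 5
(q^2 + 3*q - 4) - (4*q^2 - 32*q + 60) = -3*q^2 + 35*q - 64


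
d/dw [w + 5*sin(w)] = 5*cos(w) + 1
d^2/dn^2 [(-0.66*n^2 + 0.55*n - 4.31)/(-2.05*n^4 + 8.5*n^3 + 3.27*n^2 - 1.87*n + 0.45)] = (16.6419*n^8 - 96.7395*n^7 + 619.81412*n^6 - 2499.71727*n^5 + 3215.19612*n^4 + 1916.167218*n^3 - 67.3967460000001*n^2 - 252.189864*n + 16.800598)/(8.615125*n^12 - 107.16375*n^11 + 403.110975*n^10 - 248.670475*n^9 - 844.19304*n^8 + 104.48778*n^7 + 218.962002*n^6 - 114.580731*n^5 - 4.578129*n^4 + 17.885683*n^3 - 6.70734*n^2 + 1.136025*n - 0.091125)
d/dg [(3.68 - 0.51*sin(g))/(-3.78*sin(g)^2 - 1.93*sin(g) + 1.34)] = (-1.9278*sin(g)^2 + 27.8208*sin(g) + 6.419)*cos(g)/(14.2884*sin(g)^4 + 14.5908*sin(g)^3 - 6.4055*sin(g)^2 - 5.1724*sin(g) + 1.7956)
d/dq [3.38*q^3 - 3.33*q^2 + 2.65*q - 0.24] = 10.14*q^2 - 6.66*q + 2.65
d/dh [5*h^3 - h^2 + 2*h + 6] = 15*h^2 - 2*h + 2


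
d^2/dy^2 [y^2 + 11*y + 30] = 2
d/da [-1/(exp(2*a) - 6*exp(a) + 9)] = 2*(exp(a) - 3)*exp(a)/(exp(2*a) - 6*exp(a) + 9)^2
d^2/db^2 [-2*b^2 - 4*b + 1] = -4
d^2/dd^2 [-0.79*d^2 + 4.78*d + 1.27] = -1.58000000000000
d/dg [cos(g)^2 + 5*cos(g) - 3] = -(2*cos(g) + 5)*sin(g)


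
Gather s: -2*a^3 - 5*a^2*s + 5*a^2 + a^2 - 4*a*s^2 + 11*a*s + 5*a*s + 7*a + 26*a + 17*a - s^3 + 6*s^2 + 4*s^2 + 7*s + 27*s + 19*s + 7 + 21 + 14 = -2*a^3 + 6*a^2 + 50*a - s^3 + s^2*(10 - 4*a) + s*(-5*a^2 + 16*a + 53) + 42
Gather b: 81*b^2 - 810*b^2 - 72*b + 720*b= -729*b^2 + 648*b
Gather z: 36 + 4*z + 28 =4*z + 64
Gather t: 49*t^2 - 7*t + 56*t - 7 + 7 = 49*t^2 + 49*t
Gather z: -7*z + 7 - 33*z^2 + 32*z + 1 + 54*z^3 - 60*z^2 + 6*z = 54*z^3 - 93*z^2 + 31*z + 8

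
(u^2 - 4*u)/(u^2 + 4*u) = (u - 4)/(u + 4)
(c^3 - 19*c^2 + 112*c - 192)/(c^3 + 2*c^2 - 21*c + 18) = (c^2 - 16*c + 64)/(c^2 + 5*c - 6)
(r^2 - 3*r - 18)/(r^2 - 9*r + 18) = (r + 3)/(r - 3)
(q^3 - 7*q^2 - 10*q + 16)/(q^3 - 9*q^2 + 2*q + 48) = (q - 1)/(q - 3)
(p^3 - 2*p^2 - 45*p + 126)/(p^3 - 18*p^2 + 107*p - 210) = (p^2 + 4*p - 21)/(p^2 - 12*p + 35)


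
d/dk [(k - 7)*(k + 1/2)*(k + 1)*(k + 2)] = 4*k^3 - 21*k^2/2 - 42*k - 47/2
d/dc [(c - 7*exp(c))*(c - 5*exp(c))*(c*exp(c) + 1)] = (c + 1)*(c - 7*exp(c))*(c - 5*exp(c))*exp(c) - (c - 7*exp(c))*(c*exp(c) + 1)*(5*exp(c) - 1) - (c - 5*exp(c))*(c*exp(c) + 1)*(7*exp(c) - 1)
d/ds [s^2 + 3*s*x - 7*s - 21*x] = 2*s + 3*x - 7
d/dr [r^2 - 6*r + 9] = 2*r - 6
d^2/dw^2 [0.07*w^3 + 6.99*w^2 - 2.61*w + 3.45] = 0.42*w + 13.98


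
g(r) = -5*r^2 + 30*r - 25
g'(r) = 30 - 10*r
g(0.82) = -3.76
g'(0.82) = 21.80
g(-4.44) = -256.77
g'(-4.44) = 74.40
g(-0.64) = -46.25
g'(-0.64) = 36.40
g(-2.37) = -124.18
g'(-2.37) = 53.70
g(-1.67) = -89.04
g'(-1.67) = 46.70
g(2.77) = 19.74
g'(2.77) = 2.30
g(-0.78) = -51.44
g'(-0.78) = 37.80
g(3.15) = 19.89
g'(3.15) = -1.50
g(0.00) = -25.00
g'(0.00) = 30.00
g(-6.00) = -385.00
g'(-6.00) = 90.00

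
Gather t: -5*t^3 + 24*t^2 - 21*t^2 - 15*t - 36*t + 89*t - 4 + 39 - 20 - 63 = -5*t^3 + 3*t^2 + 38*t - 48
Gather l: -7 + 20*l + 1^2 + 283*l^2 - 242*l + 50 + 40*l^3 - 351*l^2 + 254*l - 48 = 40*l^3 - 68*l^2 + 32*l - 4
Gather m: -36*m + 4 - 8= -36*m - 4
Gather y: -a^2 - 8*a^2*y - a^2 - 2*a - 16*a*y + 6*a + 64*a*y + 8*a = -2*a^2 + 12*a + y*(-8*a^2 + 48*a)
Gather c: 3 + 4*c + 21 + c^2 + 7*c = c^2 + 11*c + 24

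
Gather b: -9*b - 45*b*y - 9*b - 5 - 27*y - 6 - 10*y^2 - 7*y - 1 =b*(-45*y - 18) - 10*y^2 - 34*y - 12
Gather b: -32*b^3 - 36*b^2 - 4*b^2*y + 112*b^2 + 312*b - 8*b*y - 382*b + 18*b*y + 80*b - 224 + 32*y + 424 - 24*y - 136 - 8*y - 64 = -32*b^3 + b^2*(76 - 4*y) + b*(10*y + 10)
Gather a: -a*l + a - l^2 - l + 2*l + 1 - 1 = a*(1 - l) - l^2 + l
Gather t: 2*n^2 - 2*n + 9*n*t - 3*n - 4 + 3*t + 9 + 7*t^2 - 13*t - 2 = 2*n^2 - 5*n + 7*t^2 + t*(9*n - 10) + 3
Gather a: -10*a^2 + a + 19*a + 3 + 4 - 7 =-10*a^2 + 20*a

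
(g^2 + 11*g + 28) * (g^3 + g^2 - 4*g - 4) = g^5 + 12*g^4 + 35*g^3 - 20*g^2 - 156*g - 112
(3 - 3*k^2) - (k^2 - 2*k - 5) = -4*k^2 + 2*k + 8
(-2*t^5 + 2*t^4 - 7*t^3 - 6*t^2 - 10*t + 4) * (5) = -10*t^5 + 10*t^4 - 35*t^3 - 30*t^2 - 50*t + 20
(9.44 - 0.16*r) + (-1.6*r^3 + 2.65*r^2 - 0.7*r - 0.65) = -1.6*r^3 + 2.65*r^2 - 0.86*r + 8.79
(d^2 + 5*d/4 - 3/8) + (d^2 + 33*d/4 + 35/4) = 2*d^2 + 19*d/2 + 67/8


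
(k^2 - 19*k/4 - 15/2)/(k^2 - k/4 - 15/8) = 2*(k - 6)/(2*k - 3)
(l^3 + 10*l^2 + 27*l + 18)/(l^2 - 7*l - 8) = (l^2 + 9*l + 18)/(l - 8)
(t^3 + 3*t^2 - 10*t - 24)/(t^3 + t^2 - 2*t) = (t^2 + t - 12)/(t*(t - 1))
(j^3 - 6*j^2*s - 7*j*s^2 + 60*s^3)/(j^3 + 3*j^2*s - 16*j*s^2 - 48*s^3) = (j - 5*s)/(j + 4*s)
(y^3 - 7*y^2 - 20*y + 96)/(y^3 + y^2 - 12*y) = (y - 8)/y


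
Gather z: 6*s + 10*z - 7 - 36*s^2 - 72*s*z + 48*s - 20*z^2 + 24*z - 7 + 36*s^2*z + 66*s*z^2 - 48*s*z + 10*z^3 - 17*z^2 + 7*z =-36*s^2 + 54*s + 10*z^3 + z^2*(66*s - 37) + z*(36*s^2 - 120*s + 41) - 14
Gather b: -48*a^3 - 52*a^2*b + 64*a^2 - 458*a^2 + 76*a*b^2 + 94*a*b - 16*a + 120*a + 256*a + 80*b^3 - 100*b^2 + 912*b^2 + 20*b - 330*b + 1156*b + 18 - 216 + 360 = -48*a^3 - 394*a^2 + 360*a + 80*b^3 + b^2*(76*a + 812) + b*(-52*a^2 + 94*a + 846) + 162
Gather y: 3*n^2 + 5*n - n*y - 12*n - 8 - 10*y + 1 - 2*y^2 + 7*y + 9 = 3*n^2 - 7*n - 2*y^2 + y*(-n - 3) + 2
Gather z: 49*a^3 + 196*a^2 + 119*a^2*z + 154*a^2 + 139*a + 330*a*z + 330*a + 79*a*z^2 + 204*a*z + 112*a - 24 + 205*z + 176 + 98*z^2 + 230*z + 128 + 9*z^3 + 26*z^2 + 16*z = 49*a^3 + 350*a^2 + 581*a + 9*z^3 + z^2*(79*a + 124) + z*(119*a^2 + 534*a + 451) + 280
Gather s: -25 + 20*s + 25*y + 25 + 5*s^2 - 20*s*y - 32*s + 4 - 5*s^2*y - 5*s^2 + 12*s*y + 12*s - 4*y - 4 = -5*s^2*y - 8*s*y + 21*y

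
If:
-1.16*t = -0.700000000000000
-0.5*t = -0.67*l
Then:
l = 0.45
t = 0.60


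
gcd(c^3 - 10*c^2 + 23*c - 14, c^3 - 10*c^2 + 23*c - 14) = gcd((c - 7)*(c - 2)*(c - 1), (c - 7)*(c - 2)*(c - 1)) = c^3 - 10*c^2 + 23*c - 14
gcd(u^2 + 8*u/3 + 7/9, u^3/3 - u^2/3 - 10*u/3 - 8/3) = 1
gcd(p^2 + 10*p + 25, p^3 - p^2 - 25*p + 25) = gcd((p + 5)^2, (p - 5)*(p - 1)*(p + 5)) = p + 5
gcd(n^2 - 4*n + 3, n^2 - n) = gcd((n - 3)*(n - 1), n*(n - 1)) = n - 1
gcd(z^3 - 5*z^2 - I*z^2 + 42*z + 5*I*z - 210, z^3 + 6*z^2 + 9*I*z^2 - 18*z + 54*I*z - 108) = z + 6*I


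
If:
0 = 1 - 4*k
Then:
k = 1/4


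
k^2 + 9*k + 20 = (k + 4)*(k + 5)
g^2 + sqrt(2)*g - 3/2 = (g - sqrt(2)/2)*(g + 3*sqrt(2)/2)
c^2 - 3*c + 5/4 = (c - 5/2)*(c - 1/2)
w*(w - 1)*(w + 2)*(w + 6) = w^4 + 7*w^3 + 4*w^2 - 12*w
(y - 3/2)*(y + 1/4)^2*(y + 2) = y^4 + y^3 - 43*y^2/16 - 47*y/32 - 3/16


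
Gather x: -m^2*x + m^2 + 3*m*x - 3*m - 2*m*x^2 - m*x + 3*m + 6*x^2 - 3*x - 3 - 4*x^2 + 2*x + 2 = m^2 + x^2*(2 - 2*m) + x*(-m^2 + 2*m - 1) - 1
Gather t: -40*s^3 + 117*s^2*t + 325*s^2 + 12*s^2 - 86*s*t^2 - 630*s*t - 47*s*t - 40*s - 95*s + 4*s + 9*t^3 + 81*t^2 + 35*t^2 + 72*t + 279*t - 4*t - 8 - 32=-40*s^3 + 337*s^2 - 131*s + 9*t^3 + t^2*(116 - 86*s) + t*(117*s^2 - 677*s + 347) - 40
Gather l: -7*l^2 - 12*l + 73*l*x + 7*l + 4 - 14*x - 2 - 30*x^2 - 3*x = -7*l^2 + l*(73*x - 5) - 30*x^2 - 17*x + 2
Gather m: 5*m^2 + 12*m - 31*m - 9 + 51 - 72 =5*m^2 - 19*m - 30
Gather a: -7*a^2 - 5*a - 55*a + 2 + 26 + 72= -7*a^2 - 60*a + 100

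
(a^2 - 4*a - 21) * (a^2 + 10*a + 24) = a^4 + 6*a^3 - 37*a^2 - 306*a - 504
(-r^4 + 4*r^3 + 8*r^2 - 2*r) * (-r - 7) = r^5 + 3*r^4 - 36*r^3 - 54*r^2 + 14*r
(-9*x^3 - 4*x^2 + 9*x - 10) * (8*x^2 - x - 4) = -72*x^5 - 23*x^4 + 112*x^3 - 73*x^2 - 26*x + 40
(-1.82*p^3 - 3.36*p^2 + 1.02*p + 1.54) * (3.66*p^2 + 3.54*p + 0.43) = -6.6612*p^5 - 18.7404*p^4 - 8.9438*p^3 + 7.8024*p^2 + 5.8902*p + 0.6622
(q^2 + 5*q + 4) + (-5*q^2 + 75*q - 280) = -4*q^2 + 80*q - 276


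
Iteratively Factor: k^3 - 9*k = (k + 3)*(k^2 - 3*k) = (k - 3)*(k + 3)*(k)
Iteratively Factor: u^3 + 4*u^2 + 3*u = (u + 1)*(u^2 + 3*u) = (u + 1)*(u + 3)*(u)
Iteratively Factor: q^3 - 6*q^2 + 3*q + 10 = (q + 1)*(q^2 - 7*q + 10) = (q - 5)*(q + 1)*(q - 2)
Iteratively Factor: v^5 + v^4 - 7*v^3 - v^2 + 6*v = (v - 1)*(v^4 + 2*v^3 - 5*v^2 - 6*v) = v*(v - 1)*(v^3 + 2*v^2 - 5*v - 6) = v*(v - 1)*(v + 1)*(v^2 + v - 6) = v*(v - 1)*(v + 1)*(v + 3)*(v - 2)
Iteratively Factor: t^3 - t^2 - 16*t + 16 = (t + 4)*(t^2 - 5*t + 4) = (t - 4)*(t + 4)*(t - 1)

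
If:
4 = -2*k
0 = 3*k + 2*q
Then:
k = -2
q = 3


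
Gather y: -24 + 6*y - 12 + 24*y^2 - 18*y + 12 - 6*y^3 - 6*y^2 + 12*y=-6*y^3 + 18*y^2 - 24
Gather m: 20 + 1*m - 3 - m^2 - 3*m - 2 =-m^2 - 2*m + 15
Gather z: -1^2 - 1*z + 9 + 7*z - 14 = 6*z - 6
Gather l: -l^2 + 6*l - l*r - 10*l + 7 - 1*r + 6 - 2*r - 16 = -l^2 + l*(-r - 4) - 3*r - 3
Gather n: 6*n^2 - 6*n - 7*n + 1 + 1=6*n^2 - 13*n + 2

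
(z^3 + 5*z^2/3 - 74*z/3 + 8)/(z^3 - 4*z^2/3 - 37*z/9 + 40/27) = 9*(z^2 + 2*z - 24)/(9*z^2 - 9*z - 40)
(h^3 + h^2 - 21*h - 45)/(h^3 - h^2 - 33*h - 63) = (h - 5)/(h - 7)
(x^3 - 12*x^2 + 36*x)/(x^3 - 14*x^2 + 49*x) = (x^2 - 12*x + 36)/(x^2 - 14*x + 49)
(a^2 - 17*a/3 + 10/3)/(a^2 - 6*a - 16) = (-3*a^2 + 17*a - 10)/(3*(-a^2 + 6*a + 16))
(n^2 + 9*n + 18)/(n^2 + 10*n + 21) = (n + 6)/(n + 7)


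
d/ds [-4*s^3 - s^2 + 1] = 2*s*(-6*s - 1)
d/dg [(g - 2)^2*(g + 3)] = (g - 2)*(3*g + 4)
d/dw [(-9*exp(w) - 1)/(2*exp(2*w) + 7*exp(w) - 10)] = (18*exp(2*w) + 4*exp(w) + 97)*exp(w)/(4*exp(4*w) + 28*exp(3*w) + 9*exp(2*w) - 140*exp(w) + 100)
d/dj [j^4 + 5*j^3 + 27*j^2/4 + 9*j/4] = 4*j^3 + 15*j^2 + 27*j/2 + 9/4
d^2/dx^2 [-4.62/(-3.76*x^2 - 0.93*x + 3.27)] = (-130.631424*x^2 - 32.310432*x + 4.62*(7.52*x + 0.93)*(15.04*x + 1.86) + 113.607648)/(3.76*x^2 + 0.93*x - 3.27)^3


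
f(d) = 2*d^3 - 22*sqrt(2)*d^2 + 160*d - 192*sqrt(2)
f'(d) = 6*d^2 - 44*sqrt(2)*d + 160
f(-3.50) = -1298.41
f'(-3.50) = 451.29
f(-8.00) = -4566.74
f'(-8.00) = 1041.80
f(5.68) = 0.00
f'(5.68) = 0.13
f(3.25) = -11.50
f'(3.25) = 21.14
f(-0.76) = -411.98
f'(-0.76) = 210.76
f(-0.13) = -292.86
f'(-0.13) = 168.19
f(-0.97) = -457.83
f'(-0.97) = 226.00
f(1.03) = -137.55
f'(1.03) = 102.27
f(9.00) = 106.34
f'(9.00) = 85.97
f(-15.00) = -16421.89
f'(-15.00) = 2443.38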